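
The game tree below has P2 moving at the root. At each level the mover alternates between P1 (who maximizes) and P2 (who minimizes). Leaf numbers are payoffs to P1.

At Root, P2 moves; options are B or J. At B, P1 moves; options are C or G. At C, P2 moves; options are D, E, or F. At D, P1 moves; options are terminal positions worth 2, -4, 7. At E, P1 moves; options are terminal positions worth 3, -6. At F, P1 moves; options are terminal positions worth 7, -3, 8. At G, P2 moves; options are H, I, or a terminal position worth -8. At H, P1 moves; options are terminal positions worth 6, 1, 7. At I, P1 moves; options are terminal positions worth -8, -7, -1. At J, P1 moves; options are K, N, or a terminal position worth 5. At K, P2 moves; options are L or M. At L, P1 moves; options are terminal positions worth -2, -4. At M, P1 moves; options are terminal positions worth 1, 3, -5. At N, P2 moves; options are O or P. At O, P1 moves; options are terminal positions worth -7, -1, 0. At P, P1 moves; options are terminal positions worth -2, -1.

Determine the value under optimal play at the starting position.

D (P1): max(2, -4, 7) = 7
E (P1): max(3, -6) = 3
F (P1): max(7, -3, 8) = 8
C (P2): min(7, 3, 8) = 3
H (P1): max(6, 1, 7) = 7
I (P1): max(-8, -7, -1) = -1
G (P2): min(7, -1, -8) = -8
B (P1): max(3, -8) = 3
L (P1): max(-2, -4) = -2
M (P1): max(1, 3, -5) = 3
K (P2): min(-2, 3) = -2
O (P1): max(-7, -1, 0) = 0
P (P1): max(-2, -1) = -1
N (P2): min(0, -1) = -1
J (P1): max(-2, -1, 5) = 5
Root (P2): min(3, 5) = 3

3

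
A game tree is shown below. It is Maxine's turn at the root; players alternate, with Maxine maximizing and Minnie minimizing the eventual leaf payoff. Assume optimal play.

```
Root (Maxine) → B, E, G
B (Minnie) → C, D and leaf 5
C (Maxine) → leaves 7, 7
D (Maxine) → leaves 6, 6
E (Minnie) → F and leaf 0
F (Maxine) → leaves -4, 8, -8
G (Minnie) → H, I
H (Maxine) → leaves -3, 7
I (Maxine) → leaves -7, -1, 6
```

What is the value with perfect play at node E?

F: max(-4, 8, -8) = 8
E: min(8, 0) = 0

0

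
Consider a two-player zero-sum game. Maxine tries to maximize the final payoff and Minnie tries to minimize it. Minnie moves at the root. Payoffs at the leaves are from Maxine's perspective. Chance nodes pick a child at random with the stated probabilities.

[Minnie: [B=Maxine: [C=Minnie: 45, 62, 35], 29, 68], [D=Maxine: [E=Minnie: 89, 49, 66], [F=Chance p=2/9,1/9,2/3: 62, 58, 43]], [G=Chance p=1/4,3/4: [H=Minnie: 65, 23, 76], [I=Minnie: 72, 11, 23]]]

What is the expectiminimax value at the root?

14

C (Minnie): min(45, 62, 35) = 35
B (Maxine): max(35, 29, 68) = 68
E (Minnie): min(89, 49, 66) = 49
F (Chance): 2/9·62 + 1/9·58 + 2/3·43 = 48.89
D (Maxine): max(49, 48.89) = 49
H (Minnie): min(65, 23, 76) = 23
I (Minnie): min(72, 11, 23) = 11
G (Chance): 1/4·23 + 3/4·11 = 14
Root (Minnie): min(68, 49, 14) = 14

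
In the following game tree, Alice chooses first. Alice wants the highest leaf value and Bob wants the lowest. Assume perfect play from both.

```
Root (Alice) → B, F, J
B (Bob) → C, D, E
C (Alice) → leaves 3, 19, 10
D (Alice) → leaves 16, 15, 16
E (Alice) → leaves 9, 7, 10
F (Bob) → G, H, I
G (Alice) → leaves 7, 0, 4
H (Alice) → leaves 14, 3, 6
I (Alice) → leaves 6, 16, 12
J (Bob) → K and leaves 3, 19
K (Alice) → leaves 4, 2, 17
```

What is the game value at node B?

C: max(3, 19, 10) = 19
D: max(16, 15, 16) = 16
E: max(9, 7, 10) = 10
B: min(19, 16, 10) = 10

10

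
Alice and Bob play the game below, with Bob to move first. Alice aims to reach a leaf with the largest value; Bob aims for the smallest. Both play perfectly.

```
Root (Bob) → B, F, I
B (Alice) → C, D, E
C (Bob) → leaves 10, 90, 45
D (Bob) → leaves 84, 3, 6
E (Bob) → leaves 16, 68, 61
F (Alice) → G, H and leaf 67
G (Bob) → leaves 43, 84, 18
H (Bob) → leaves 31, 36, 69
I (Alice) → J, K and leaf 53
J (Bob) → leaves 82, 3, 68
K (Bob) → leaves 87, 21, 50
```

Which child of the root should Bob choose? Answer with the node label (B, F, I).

B

C (Bob): min(10, 90, 45) = 10
D (Bob): min(84, 3, 6) = 3
E (Bob): min(16, 68, 61) = 16
B (Alice): max(10, 3, 16) = 16
G (Bob): min(43, 84, 18) = 18
H (Bob): min(31, 36, 69) = 31
F (Alice): max(18, 31, 67) = 67
J (Bob): min(82, 3, 68) = 3
K (Bob): min(87, 21, 50) = 21
I (Alice): max(3, 21, 53) = 53
Root (Bob): min(16, 67, 53) = 16
Bob picks the child with the lowest value: B (value 16).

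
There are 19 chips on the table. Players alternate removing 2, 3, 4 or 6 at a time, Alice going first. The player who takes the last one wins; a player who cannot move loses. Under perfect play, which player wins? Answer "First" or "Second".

First

Positions where the player to move wins (W) vs loses (L):
i:   0  1  2  3  4  5  6  7  8  9 10 11 12 13 14 15 16 17 18 19
     L  L  W  W  W  W  W  W  L  L  W  W  W  W  W  W  L  L  W  W
Position 19 is W, so the first player wins.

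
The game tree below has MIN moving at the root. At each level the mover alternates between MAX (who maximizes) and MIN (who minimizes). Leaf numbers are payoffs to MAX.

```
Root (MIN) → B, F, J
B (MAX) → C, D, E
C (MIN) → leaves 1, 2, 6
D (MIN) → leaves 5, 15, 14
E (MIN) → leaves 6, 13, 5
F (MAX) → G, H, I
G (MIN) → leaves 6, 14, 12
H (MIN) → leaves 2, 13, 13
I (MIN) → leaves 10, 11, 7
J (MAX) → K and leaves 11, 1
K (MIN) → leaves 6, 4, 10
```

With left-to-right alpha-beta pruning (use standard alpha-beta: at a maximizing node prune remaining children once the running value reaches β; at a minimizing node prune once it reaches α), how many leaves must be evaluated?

C [α=-∞,β=+∞]: v=1
D [α=1,β=+∞]: v=5
E [α=5,β=+∞]: v=5
B [α=-∞,β=+∞]: v=5
G [α=-∞,β=5]: v=6
F [α=-∞,β=5]: v=6 after child 1 ≥ β → β-cutoff, skip 2
K [α=-∞,β=5]: v=4
J [α=-∞,β=5]: v=11 after child 2 ≥ β → β-cutoff, skip 1
Root [α=-∞,β=+∞]: v=5
Leaves evaluated: 16 of 23.

16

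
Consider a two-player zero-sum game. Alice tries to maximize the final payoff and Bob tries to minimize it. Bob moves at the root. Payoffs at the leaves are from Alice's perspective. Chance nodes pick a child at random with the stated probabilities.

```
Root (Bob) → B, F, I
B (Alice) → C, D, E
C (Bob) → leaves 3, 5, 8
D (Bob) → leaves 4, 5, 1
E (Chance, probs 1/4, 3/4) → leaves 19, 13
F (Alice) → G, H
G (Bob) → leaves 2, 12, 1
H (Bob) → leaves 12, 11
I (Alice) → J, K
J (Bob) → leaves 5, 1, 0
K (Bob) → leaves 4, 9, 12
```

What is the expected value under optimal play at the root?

4

C (Bob): min(3, 5, 8) = 3
D (Bob): min(4, 5, 1) = 1
E (Chance): 1/4·19 + 3/4·13 = 14.5
B (Alice): max(3, 1, 14.5) = 14.5
G (Bob): min(2, 12, 1) = 1
H (Bob): min(12, 11) = 11
F (Alice): max(1, 11) = 11
J (Bob): min(5, 1, 0) = 0
K (Bob): min(4, 9, 12) = 4
I (Alice): max(0, 4) = 4
Root (Bob): min(14.5, 11, 4) = 4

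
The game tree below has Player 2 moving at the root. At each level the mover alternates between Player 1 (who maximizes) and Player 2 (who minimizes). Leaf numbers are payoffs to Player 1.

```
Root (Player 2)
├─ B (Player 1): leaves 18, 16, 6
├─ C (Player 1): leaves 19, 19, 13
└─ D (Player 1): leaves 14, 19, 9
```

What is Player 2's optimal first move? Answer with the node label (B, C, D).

B

B (Player 1): max(18, 16, 6) = 18
C (Player 1): max(19, 19, 13) = 19
D (Player 1): max(14, 19, 9) = 19
Root (Player 2): min(18, 19, 19) = 18
Player 2 picks the child with the lowest value: B (value 18).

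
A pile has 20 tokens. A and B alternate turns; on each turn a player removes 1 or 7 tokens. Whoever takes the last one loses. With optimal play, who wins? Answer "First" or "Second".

First

W/L table (W = player to move can force a win):
i:   0  1  2  3  4  5  6  7  8  9 10 11 12 13 14 15 16 17 18 19 20
     W  L  W  L  W  L  W  L  W  L  W  L  W  L  W  L  W  L  W  L  W
Position 20 is W, so the first player wins.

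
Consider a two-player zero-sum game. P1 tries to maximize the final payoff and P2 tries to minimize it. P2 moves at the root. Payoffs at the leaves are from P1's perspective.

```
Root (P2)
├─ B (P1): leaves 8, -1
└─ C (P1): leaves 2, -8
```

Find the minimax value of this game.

2

B (P1): max(8, -1) = 8
C (P1): max(2, -8) = 2
Root (P2): min(8, 2) = 2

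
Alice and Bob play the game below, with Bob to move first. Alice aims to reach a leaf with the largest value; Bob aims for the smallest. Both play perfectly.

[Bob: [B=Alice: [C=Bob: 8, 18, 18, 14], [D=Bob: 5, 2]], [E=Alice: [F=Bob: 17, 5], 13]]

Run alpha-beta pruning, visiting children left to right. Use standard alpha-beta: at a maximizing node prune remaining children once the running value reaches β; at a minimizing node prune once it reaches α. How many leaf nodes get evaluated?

8

C [α=-∞,β=+∞]: v=8
D [α=8,β=+∞]: v=5 after child 1 ≤ α → α-cutoff, skip 1
B [α=-∞,β=+∞]: v=8
F [α=-∞,β=8]: v=5
E [α=-∞,β=8]: v=13
Root [α=-∞,β=+∞]: v=8
Leaves evaluated: 8 of 9.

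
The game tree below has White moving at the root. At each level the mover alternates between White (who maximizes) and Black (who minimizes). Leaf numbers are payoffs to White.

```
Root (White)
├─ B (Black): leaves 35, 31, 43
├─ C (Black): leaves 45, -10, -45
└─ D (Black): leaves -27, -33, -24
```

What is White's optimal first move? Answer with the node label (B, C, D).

B (Black): min(35, 31, 43) = 31
C (Black): min(45, -10, -45) = -45
D (Black): min(-27, -33, -24) = -33
Root (White): max(31, -45, -33) = 31
White picks the child with the highest value: B (value 31).

B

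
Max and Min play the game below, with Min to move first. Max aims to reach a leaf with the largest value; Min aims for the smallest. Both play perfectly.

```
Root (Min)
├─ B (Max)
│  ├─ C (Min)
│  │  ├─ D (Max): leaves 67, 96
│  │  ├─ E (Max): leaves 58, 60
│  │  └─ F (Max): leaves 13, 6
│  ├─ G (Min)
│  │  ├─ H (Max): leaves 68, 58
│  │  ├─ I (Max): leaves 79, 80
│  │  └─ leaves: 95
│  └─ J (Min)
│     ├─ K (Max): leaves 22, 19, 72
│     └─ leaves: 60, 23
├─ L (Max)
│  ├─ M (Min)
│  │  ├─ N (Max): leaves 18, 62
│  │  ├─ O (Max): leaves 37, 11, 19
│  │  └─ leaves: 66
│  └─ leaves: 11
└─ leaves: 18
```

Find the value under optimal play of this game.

18

D (Max): max(67, 96) = 96
E (Max): max(58, 60) = 60
F (Max): max(13, 6) = 13
C (Min): min(96, 60, 13) = 13
H (Max): max(68, 58) = 68
I (Max): max(79, 80) = 80
G (Min): min(68, 80, 95) = 68
K (Max): max(22, 19, 72) = 72
J (Min): min(72, 60, 23) = 23
B (Max): max(13, 68, 23) = 68
N (Max): max(18, 62) = 62
O (Max): max(37, 11, 19) = 37
M (Min): min(62, 37, 66) = 37
L (Max): max(37, 11) = 37
Root (Min): min(68, 37, 18) = 18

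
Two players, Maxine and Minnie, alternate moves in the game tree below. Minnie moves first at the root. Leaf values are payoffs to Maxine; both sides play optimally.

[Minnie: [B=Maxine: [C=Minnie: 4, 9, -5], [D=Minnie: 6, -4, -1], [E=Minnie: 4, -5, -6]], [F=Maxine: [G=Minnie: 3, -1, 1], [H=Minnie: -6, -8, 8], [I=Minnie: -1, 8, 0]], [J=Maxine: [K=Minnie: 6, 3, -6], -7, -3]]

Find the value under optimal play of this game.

-4

C (Minnie): min(4, 9, -5) = -5
D (Minnie): min(6, -4, -1) = -4
E (Minnie): min(4, -5, -6) = -6
B (Maxine): max(-5, -4, -6) = -4
G (Minnie): min(3, -1, 1) = -1
H (Minnie): min(-6, -8, 8) = -8
I (Minnie): min(-1, 8, 0) = -1
F (Maxine): max(-1, -8, -1) = -1
K (Minnie): min(6, 3, -6) = -6
J (Maxine): max(-6, -7, -3) = -3
Root (Minnie): min(-4, -1, -3) = -4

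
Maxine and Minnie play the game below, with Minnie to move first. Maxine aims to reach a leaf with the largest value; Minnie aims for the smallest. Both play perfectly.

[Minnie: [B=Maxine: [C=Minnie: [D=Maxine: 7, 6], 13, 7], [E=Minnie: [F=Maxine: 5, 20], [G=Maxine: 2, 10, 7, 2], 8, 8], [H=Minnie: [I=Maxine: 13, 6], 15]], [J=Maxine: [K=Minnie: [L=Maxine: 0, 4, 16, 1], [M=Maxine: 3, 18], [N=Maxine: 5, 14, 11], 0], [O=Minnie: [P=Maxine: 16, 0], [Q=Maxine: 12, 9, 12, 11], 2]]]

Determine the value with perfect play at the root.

2

D (Maxine): max(7, 6) = 7
C (Minnie): min(7, 13, 7) = 7
F (Maxine): max(5, 20) = 20
G (Maxine): max(2, 10, 7, 2) = 10
E (Minnie): min(20, 10, 8, 8) = 8
I (Maxine): max(13, 6) = 13
H (Minnie): min(13, 15) = 13
B (Maxine): max(7, 8, 13) = 13
L (Maxine): max(0, 4, 16, 1) = 16
M (Maxine): max(3, 18) = 18
N (Maxine): max(5, 14, 11) = 14
K (Minnie): min(16, 18, 14, 0) = 0
P (Maxine): max(16, 0) = 16
Q (Maxine): max(12, 9, 12, 11) = 12
O (Minnie): min(16, 12, 2) = 2
J (Maxine): max(0, 2) = 2
Root (Minnie): min(13, 2) = 2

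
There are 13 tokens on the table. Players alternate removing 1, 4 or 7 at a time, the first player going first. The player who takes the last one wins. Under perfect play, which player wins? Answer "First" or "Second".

Positions where the player to move wins (W) vs loses (L):
i:   0  1  2  3  4  5  6  7  8  9 10 11 12 13
     L  W  L  W  W  L  W  W  L  W  L  W  W  L
Position 13 is L, so the second player wins.

Second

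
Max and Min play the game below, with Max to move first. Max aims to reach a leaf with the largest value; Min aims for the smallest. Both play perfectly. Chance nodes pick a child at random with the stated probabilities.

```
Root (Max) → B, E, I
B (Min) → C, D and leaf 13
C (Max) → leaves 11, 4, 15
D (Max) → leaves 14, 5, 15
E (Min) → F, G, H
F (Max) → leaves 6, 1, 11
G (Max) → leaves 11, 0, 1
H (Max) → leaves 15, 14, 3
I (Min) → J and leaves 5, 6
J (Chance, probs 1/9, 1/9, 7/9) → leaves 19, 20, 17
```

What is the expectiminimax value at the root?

C (Max): max(11, 4, 15) = 15
D (Max): max(14, 5, 15) = 15
B (Min): min(15, 15, 13) = 13
F (Max): max(6, 1, 11) = 11
G (Max): max(11, 0, 1) = 11
H (Max): max(15, 14, 3) = 15
E (Min): min(11, 11, 15) = 11
J (Chance): 1/9·19 + 1/9·20 + 7/9·17 = 17.56
I (Min): min(17.56, 5, 6) = 5
Root (Max): max(13, 11, 5) = 13

13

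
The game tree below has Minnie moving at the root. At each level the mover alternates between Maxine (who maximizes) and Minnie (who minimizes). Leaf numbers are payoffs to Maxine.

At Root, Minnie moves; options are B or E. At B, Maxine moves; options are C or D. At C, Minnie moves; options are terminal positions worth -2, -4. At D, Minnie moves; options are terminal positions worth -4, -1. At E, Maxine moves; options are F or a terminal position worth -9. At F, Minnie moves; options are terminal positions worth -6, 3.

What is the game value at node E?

-6

F: min(-6, 3) = -6
E: max(-6, -9) = -6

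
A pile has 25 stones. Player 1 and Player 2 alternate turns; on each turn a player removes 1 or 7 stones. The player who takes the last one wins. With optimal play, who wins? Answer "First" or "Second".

Positions where the player to move wins (W) vs loses (L):
i:   0  1  2  3  4  5  6  7  8  9 10 11 12 13 14 15 16 17 18 19 20 21 22 23 24 25
     L  W  L  W  L  W  L  W  L  W  L  W  L  W  L  W  L  W  L  W  L  W  L  W  L  W
Position 25 is W, so the first player wins.

First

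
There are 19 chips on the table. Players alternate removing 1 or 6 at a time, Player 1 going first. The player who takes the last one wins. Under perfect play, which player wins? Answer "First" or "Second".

First

Mark each pile size as W (mover wins) or L (mover loses):
i:   0  1  2  3  4  5  6  7  8  9 10 11 12 13 14 15 16 17 18 19
     L  W  L  W  L  W  W  L  W  L  W  L  W  W  L  W  L  W  L  W
Position 19 is W, so the first player wins.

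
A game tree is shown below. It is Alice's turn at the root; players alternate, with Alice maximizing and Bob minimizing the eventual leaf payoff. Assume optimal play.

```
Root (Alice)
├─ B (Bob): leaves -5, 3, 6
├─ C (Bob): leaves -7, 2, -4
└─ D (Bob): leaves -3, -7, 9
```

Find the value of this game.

-5

B (Bob): min(-5, 3, 6) = -5
C (Bob): min(-7, 2, -4) = -7
D (Bob): min(-3, -7, 9) = -7
Root (Alice): max(-5, -7, -7) = -5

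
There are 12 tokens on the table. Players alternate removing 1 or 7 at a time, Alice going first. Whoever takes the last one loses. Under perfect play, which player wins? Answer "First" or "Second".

i:   0  1  2  3  4  5  6  7  8  9 10 11 12
     W  L  W  L  W  L  W  L  W  L  W  L  W
Position 12 is W, so the first player wins.

First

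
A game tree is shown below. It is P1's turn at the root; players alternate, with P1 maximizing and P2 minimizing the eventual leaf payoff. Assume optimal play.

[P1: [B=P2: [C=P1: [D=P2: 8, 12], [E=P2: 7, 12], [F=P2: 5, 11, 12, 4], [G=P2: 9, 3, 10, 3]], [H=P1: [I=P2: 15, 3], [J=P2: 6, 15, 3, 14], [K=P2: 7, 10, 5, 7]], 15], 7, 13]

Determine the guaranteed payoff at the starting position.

D (P2): min(8, 12) = 8
E (P2): min(7, 12) = 7
F (P2): min(5, 11, 12, 4) = 4
G (P2): min(9, 3, 10, 3) = 3
C (P1): max(8, 7, 4, 3) = 8
I (P2): min(15, 3) = 3
J (P2): min(6, 15, 3, 14) = 3
K (P2): min(7, 10, 5, 7) = 5
H (P1): max(3, 3, 5) = 5
B (P2): min(8, 5, 15) = 5
Root (P1): max(5, 7, 13) = 13

13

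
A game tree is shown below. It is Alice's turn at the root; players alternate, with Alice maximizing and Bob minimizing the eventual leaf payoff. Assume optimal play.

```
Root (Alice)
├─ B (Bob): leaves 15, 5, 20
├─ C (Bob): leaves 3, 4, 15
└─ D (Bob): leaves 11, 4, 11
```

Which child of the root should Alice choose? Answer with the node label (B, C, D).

B

B (Bob): min(15, 5, 20) = 5
C (Bob): min(3, 4, 15) = 3
D (Bob): min(11, 4, 11) = 4
Root (Alice): max(5, 3, 4) = 5
Alice picks the child with the highest value: B (value 5).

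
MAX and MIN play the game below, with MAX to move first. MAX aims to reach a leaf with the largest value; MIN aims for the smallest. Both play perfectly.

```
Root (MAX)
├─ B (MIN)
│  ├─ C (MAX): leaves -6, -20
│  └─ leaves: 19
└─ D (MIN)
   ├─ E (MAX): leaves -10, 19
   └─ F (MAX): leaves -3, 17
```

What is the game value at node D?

17

E: max(-10, 19) = 19
F: max(-3, 17) = 17
D: min(19, 17) = 17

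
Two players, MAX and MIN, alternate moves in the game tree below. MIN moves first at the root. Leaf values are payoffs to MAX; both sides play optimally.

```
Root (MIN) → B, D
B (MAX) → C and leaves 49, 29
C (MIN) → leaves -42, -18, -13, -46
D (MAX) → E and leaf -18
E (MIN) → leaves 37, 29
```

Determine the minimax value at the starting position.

C (MIN): min(-42, -18, -13, -46) = -46
B (MAX): max(-46, 49, 29) = 49
E (MIN): min(37, 29) = 29
D (MAX): max(29, -18) = 29
Root (MIN): min(49, 29) = 29

29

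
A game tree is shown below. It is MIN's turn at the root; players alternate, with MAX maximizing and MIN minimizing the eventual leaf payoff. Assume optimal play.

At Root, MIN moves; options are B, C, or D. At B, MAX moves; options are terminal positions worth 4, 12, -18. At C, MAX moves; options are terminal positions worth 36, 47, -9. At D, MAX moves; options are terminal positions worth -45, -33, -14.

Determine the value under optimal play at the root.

B (MAX): max(4, 12, -18) = 12
C (MAX): max(36, 47, -9) = 47
D (MAX): max(-45, -33, -14) = -14
Root (MIN): min(12, 47, -14) = -14

-14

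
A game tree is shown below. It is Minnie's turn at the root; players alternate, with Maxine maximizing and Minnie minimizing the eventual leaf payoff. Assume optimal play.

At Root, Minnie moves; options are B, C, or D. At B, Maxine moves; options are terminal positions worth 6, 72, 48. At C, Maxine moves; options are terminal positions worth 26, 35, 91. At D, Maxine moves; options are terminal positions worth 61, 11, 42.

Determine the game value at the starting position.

61

B (Maxine): max(6, 72, 48) = 72
C (Maxine): max(26, 35, 91) = 91
D (Maxine): max(61, 11, 42) = 61
Root (Minnie): min(72, 91, 61) = 61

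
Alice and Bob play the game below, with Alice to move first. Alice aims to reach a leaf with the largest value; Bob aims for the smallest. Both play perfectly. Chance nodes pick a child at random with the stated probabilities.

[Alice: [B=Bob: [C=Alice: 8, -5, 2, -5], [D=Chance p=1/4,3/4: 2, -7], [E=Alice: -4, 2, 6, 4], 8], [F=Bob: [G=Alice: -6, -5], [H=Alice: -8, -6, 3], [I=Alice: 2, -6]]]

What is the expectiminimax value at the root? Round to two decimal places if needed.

-4.75

C (Alice): max(8, -5, 2, -5) = 8
D (Chance): 1/4·2 + 3/4·-7 = -4.75
E (Alice): max(-4, 2, 6, 4) = 6
B (Bob): min(8, -4.75, 6, 8) = -4.75
G (Alice): max(-6, -5) = -5
H (Alice): max(-8, -6, 3) = 3
I (Alice): max(2, -6) = 2
F (Bob): min(-5, 3, 2) = -5
Root (Alice): max(-4.75, -5) = -4.75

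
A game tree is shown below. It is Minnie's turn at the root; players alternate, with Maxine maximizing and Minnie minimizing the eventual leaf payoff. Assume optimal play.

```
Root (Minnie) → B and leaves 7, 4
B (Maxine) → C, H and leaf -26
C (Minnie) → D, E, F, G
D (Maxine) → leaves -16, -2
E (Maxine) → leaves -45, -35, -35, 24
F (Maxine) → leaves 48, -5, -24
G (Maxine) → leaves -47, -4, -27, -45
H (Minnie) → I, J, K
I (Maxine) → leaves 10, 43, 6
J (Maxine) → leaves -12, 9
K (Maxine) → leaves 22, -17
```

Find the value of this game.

D (Maxine): max(-16, -2) = -2
E (Maxine): max(-45, -35, -35, 24) = 24
F (Maxine): max(48, -5, -24) = 48
G (Maxine): max(-47, -4, -27, -45) = -4
C (Minnie): min(-2, 24, 48, -4) = -4
I (Maxine): max(10, 43, 6) = 43
J (Maxine): max(-12, 9) = 9
K (Maxine): max(22, -17) = 22
H (Minnie): min(43, 9, 22) = 9
B (Maxine): max(-4, 9, -26) = 9
Root (Minnie): min(9, 7, 4) = 4

4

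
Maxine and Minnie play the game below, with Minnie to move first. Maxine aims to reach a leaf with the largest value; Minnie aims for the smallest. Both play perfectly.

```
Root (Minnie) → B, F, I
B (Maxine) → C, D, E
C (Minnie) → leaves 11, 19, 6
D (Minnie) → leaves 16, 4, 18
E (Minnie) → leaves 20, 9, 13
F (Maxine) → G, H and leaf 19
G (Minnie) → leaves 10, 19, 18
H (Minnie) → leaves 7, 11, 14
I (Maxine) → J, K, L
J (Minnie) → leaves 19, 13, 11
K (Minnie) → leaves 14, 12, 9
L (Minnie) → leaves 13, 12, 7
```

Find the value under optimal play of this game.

9

C (Minnie): min(11, 19, 6) = 6
D (Minnie): min(16, 4, 18) = 4
E (Minnie): min(20, 9, 13) = 9
B (Maxine): max(6, 4, 9) = 9
G (Minnie): min(10, 19, 18) = 10
H (Minnie): min(7, 11, 14) = 7
F (Maxine): max(10, 7, 19) = 19
J (Minnie): min(19, 13, 11) = 11
K (Minnie): min(14, 12, 9) = 9
L (Minnie): min(13, 12, 7) = 7
I (Maxine): max(11, 9, 7) = 11
Root (Minnie): min(9, 19, 11) = 9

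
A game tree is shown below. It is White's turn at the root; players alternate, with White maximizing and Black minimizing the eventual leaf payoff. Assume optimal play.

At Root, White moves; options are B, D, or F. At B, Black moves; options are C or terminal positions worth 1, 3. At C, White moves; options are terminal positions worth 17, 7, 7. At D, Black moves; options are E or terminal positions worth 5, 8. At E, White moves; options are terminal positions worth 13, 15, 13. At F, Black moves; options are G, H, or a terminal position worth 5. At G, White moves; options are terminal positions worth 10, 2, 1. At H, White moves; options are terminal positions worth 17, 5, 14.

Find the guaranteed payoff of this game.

C (White): max(17, 7, 7) = 17
B (Black): min(17, 1, 3) = 1
E (White): max(13, 15, 13) = 15
D (Black): min(15, 5, 8) = 5
G (White): max(10, 2, 1) = 10
H (White): max(17, 5, 14) = 17
F (Black): min(10, 17, 5) = 5
Root (White): max(1, 5, 5) = 5

5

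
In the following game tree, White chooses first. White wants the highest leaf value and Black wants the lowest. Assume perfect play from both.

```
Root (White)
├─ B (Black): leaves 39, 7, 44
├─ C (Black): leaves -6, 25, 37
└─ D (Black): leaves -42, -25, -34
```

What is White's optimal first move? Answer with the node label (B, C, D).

B (Black): min(39, 7, 44) = 7
C (Black): min(-6, 25, 37) = -6
D (Black): min(-42, -25, -34) = -42
Root (White): max(7, -6, -42) = 7
White picks the child with the highest value: B (value 7).

B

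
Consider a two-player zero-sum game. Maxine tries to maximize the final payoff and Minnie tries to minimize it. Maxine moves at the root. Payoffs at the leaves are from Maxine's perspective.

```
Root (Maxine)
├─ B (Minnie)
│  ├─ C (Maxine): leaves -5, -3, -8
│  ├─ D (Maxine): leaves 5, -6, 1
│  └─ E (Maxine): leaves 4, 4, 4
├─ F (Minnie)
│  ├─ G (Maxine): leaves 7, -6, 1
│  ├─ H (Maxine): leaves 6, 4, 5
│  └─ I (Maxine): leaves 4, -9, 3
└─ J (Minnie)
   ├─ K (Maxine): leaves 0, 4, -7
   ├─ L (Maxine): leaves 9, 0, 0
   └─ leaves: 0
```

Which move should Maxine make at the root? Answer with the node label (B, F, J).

F

C (Maxine): max(-5, -3, -8) = -3
D (Maxine): max(5, -6, 1) = 5
E (Maxine): max(4, 4, 4) = 4
B (Minnie): min(-3, 5, 4) = -3
G (Maxine): max(7, -6, 1) = 7
H (Maxine): max(6, 4, 5) = 6
I (Maxine): max(4, -9, 3) = 4
F (Minnie): min(7, 6, 4) = 4
K (Maxine): max(0, 4, -7) = 4
L (Maxine): max(9, 0, 0) = 9
J (Minnie): min(4, 9, 0) = 0
Root (Maxine): max(-3, 4, 0) = 4
Maxine picks the child with the highest value: F (value 4).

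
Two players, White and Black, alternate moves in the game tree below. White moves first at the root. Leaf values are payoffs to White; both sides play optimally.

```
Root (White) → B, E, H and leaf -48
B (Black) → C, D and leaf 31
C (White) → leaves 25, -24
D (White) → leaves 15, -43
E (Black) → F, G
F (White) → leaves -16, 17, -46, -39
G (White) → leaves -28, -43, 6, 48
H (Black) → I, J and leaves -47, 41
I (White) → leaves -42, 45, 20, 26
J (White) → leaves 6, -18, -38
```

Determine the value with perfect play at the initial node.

17

C (White): max(25, -24) = 25
D (White): max(15, -43) = 15
B (Black): min(25, 15, 31) = 15
F (White): max(-16, 17, -46, -39) = 17
G (White): max(-28, -43, 6, 48) = 48
E (Black): min(17, 48) = 17
I (White): max(-42, 45, 20, 26) = 45
J (White): max(6, -18, -38) = 6
H (Black): min(45, 6, -47, 41) = -47
Root (White): max(15, 17, -47, -48) = 17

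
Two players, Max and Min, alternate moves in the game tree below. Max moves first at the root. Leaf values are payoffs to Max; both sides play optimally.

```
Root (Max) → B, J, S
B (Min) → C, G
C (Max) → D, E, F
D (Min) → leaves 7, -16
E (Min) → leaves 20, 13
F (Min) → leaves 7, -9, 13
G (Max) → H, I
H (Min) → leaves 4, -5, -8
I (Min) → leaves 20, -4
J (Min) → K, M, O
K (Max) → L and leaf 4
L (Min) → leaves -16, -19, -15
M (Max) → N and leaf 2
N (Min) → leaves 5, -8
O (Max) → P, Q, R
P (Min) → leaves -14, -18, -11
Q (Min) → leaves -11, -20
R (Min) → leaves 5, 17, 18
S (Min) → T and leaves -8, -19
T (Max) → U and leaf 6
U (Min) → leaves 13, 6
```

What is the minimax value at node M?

N: min(5, -8) = -8
M: max(-8, 2) = 2

2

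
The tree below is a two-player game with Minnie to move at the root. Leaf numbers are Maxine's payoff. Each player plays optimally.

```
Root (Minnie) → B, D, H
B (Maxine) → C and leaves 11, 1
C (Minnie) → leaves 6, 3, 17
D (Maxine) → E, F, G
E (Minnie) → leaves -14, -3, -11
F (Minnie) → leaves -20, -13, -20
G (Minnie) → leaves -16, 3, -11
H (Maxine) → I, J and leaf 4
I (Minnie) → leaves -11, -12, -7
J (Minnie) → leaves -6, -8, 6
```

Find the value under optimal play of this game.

-14

C (Minnie): min(6, 3, 17) = 3
B (Maxine): max(3, 11, 1) = 11
E (Minnie): min(-14, -3, -11) = -14
F (Minnie): min(-20, -13, -20) = -20
G (Minnie): min(-16, 3, -11) = -16
D (Maxine): max(-14, -20, -16) = -14
I (Minnie): min(-11, -12, -7) = -12
J (Minnie): min(-6, -8, 6) = -8
H (Maxine): max(-12, -8, 4) = 4
Root (Minnie): min(11, -14, 4) = -14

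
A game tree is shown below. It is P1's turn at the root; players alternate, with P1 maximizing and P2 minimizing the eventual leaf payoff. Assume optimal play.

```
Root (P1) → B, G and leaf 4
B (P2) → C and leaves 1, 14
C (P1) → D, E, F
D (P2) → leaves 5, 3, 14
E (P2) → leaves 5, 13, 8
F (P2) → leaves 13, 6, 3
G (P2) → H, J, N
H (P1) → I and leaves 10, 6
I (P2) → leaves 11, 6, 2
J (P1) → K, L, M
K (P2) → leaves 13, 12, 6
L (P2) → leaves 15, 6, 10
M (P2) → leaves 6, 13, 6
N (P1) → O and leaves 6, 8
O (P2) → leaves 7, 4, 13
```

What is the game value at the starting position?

6

D (P2): min(5, 3, 14) = 3
E (P2): min(5, 13, 8) = 5
F (P2): min(13, 6, 3) = 3
C (P1): max(3, 5, 3) = 5
B (P2): min(5, 1, 14) = 1
I (P2): min(11, 6, 2) = 2
H (P1): max(2, 10, 6) = 10
K (P2): min(13, 12, 6) = 6
L (P2): min(15, 6, 10) = 6
M (P2): min(6, 13, 6) = 6
J (P1): max(6, 6, 6) = 6
O (P2): min(7, 4, 13) = 4
N (P1): max(4, 6, 8) = 8
G (P2): min(10, 6, 8) = 6
Root (P1): max(1, 6, 4) = 6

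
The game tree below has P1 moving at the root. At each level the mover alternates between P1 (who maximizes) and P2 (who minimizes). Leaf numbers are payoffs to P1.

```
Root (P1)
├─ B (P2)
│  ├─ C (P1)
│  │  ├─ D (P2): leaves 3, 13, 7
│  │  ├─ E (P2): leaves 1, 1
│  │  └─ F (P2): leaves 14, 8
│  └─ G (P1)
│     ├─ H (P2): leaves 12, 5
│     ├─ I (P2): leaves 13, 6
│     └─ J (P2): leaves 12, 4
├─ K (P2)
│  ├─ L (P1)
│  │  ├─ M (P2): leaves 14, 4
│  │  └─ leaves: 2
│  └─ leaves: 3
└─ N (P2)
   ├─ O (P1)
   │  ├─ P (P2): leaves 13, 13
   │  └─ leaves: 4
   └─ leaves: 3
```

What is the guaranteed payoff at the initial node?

6

D (P2): min(3, 13, 7) = 3
E (P2): min(1, 1) = 1
F (P2): min(14, 8) = 8
C (P1): max(3, 1, 8) = 8
H (P2): min(12, 5) = 5
I (P2): min(13, 6) = 6
J (P2): min(12, 4) = 4
G (P1): max(5, 6, 4) = 6
B (P2): min(8, 6) = 6
M (P2): min(14, 4) = 4
L (P1): max(4, 2) = 4
K (P2): min(4, 3) = 3
P (P2): min(13, 13) = 13
O (P1): max(13, 4) = 13
N (P2): min(13, 3) = 3
Root (P1): max(6, 3, 3) = 6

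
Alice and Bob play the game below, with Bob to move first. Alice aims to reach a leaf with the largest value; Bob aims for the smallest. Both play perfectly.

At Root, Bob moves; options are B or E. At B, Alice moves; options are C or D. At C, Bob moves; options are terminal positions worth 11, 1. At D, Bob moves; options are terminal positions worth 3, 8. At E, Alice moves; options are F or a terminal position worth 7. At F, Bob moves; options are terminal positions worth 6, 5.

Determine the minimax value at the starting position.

C (Bob): min(11, 1) = 1
D (Bob): min(3, 8) = 3
B (Alice): max(1, 3) = 3
F (Bob): min(6, 5) = 5
E (Alice): max(5, 7) = 7
Root (Bob): min(3, 7) = 3

3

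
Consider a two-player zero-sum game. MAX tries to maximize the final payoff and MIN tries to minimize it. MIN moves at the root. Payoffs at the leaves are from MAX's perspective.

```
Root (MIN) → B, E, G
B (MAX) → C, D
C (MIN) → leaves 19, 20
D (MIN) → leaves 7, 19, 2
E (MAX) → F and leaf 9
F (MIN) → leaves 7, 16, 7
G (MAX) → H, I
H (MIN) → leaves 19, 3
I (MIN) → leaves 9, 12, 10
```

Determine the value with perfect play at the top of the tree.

9

C (MIN): min(19, 20) = 19
D (MIN): min(7, 19, 2) = 2
B (MAX): max(19, 2) = 19
F (MIN): min(7, 16, 7) = 7
E (MAX): max(7, 9) = 9
H (MIN): min(19, 3) = 3
I (MIN): min(9, 12, 10) = 9
G (MAX): max(3, 9) = 9
Root (MIN): min(19, 9, 9) = 9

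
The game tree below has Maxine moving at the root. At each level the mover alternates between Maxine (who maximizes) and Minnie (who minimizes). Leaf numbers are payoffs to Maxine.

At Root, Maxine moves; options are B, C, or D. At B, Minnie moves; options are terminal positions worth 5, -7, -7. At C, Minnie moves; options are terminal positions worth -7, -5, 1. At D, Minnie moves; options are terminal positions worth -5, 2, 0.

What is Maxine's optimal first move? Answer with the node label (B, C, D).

B (Minnie): min(5, -7, -7) = -7
C (Minnie): min(-7, -5, 1) = -7
D (Minnie): min(-5, 2, 0) = -5
Root (Maxine): max(-7, -7, -5) = -5
Maxine picks the child with the highest value: D (value -5).

D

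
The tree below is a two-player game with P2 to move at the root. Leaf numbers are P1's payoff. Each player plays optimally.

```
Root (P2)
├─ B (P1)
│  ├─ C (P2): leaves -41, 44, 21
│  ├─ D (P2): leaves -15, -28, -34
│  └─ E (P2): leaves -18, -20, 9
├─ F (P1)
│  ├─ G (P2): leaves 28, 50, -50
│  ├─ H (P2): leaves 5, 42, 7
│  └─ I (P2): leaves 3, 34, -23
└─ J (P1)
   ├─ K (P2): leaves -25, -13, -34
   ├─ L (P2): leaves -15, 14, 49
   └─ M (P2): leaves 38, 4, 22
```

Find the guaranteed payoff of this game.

C (P2): min(-41, 44, 21) = -41
D (P2): min(-15, -28, -34) = -34
E (P2): min(-18, -20, 9) = -20
B (P1): max(-41, -34, -20) = -20
G (P2): min(28, 50, -50) = -50
H (P2): min(5, 42, 7) = 5
I (P2): min(3, 34, -23) = -23
F (P1): max(-50, 5, -23) = 5
K (P2): min(-25, -13, -34) = -34
L (P2): min(-15, 14, 49) = -15
M (P2): min(38, 4, 22) = 4
J (P1): max(-34, -15, 4) = 4
Root (P2): min(-20, 5, 4) = -20

-20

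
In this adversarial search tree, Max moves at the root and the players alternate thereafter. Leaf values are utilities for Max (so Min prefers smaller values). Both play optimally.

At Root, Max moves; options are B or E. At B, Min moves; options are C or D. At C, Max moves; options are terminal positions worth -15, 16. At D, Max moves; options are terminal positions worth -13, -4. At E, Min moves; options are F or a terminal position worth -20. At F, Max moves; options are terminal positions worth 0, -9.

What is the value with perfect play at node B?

-4

C: max(-15, 16) = 16
D: max(-13, -4) = -4
B: min(16, -4) = -4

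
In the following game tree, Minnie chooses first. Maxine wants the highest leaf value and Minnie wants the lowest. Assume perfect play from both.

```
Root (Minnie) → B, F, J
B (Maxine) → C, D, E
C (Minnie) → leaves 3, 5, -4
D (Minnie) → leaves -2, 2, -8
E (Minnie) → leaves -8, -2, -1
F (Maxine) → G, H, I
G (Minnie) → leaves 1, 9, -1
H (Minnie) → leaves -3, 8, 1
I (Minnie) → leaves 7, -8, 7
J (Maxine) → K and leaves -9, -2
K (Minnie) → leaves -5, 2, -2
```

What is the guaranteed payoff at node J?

K: min(-5, 2, -2) = -5
J: max(-5, -9, -2) = -2

-2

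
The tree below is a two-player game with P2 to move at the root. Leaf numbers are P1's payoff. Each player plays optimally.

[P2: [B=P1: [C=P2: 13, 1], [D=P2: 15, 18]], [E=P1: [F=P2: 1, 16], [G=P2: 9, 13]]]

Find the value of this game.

9

C (P2): min(13, 1) = 1
D (P2): min(15, 18) = 15
B (P1): max(1, 15) = 15
F (P2): min(1, 16) = 1
G (P2): min(9, 13) = 9
E (P1): max(1, 9) = 9
Root (P2): min(15, 9) = 9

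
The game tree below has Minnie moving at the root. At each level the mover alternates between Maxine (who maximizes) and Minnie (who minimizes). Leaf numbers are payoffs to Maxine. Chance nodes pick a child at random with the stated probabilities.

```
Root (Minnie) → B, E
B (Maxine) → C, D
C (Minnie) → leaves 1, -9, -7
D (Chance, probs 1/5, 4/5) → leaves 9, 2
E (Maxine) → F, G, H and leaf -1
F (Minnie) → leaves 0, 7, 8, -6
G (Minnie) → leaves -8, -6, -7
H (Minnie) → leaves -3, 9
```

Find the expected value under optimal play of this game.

-1

C (Minnie): min(1, -9, -7) = -9
D (Chance): 1/5·9 + 4/5·2 = 3.4
B (Maxine): max(-9, 3.4) = 3.4
F (Minnie): min(0, 7, 8, -6) = -6
G (Minnie): min(-8, -6, -7) = -8
H (Minnie): min(-3, 9) = -3
E (Maxine): max(-6, -8, -3, -1) = -1
Root (Minnie): min(3.4, -1) = -1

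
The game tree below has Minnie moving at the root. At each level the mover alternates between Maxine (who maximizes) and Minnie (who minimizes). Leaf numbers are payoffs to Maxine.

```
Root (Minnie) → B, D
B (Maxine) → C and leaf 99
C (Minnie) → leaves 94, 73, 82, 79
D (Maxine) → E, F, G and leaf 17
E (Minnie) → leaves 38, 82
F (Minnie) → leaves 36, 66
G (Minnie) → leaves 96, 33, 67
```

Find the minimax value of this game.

C (Minnie): min(94, 73, 82, 79) = 73
B (Maxine): max(73, 99) = 99
E (Minnie): min(38, 82) = 38
F (Minnie): min(36, 66) = 36
G (Minnie): min(96, 33, 67) = 33
D (Maxine): max(38, 36, 33, 17) = 38
Root (Minnie): min(99, 38) = 38

38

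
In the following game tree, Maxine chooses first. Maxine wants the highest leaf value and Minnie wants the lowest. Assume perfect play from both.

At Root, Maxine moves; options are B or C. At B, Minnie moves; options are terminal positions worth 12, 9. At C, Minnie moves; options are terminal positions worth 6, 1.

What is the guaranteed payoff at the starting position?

B (Minnie): min(12, 9) = 9
C (Minnie): min(6, 1) = 1
Root (Maxine): max(9, 1) = 9

9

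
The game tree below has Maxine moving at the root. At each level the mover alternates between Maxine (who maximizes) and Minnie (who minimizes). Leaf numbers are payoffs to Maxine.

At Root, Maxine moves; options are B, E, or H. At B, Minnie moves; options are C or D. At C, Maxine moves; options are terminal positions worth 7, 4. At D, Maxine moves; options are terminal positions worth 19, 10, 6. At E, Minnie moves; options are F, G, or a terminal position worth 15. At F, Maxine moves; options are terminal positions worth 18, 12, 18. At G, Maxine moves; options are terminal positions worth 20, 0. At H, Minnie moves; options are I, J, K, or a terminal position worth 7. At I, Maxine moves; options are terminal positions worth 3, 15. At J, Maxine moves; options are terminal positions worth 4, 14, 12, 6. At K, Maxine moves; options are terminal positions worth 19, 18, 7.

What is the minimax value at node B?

C: max(7, 4) = 7
D: max(19, 10, 6) = 19
B: min(7, 19) = 7

7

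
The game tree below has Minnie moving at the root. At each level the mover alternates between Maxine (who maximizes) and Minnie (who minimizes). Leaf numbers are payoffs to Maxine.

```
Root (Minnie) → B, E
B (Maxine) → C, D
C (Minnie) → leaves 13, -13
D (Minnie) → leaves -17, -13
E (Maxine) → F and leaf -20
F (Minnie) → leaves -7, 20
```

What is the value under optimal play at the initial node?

-13

C (Minnie): min(13, -13) = -13
D (Minnie): min(-17, -13) = -17
B (Maxine): max(-13, -17) = -13
F (Minnie): min(-7, 20) = -7
E (Maxine): max(-7, -20) = -7
Root (Minnie): min(-13, -7) = -13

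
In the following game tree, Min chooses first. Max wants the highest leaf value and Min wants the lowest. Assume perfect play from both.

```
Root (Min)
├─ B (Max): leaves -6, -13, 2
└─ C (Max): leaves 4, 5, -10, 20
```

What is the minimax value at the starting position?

2

B (Max): max(-6, -13, 2) = 2
C (Max): max(4, 5, -10, 20) = 20
Root (Min): min(2, 20) = 2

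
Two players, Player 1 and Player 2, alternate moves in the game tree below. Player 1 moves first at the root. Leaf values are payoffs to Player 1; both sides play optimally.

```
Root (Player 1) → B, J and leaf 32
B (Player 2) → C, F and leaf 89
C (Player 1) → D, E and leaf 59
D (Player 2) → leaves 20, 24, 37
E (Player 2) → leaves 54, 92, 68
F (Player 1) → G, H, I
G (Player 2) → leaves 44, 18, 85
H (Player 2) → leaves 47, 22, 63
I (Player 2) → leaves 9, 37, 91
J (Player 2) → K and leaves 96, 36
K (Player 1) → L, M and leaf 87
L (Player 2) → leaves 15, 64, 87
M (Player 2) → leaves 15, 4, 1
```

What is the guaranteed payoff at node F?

22

G: min(44, 18, 85) = 18
H: min(47, 22, 63) = 22
I: min(9, 37, 91) = 9
F: max(18, 22, 9) = 22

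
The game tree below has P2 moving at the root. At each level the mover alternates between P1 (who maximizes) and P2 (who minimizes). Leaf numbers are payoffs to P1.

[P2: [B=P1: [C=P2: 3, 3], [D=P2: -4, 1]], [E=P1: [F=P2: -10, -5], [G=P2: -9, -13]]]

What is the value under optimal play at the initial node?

-10

C (P2): min(3, 3) = 3
D (P2): min(-4, 1) = -4
B (P1): max(3, -4) = 3
F (P2): min(-10, -5) = -10
G (P2): min(-9, -13) = -13
E (P1): max(-10, -13) = -10
Root (P2): min(3, -10) = -10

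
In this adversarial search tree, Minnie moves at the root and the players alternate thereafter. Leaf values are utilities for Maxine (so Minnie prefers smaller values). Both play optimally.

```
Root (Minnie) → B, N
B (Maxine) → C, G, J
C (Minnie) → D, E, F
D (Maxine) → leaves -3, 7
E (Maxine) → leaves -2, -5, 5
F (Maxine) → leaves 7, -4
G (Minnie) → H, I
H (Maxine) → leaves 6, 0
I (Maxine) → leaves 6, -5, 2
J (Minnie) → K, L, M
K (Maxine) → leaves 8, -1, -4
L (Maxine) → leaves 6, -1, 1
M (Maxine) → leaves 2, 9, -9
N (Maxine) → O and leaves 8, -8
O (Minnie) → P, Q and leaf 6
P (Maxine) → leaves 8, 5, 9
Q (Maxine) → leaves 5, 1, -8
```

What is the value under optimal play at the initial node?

6

D (Maxine): max(-3, 7) = 7
E (Maxine): max(-2, -5, 5) = 5
F (Maxine): max(7, -4) = 7
C (Minnie): min(7, 5, 7) = 5
H (Maxine): max(6, 0) = 6
I (Maxine): max(6, -5, 2) = 6
G (Minnie): min(6, 6) = 6
K (Maxine): max(8, -1, -4) = 8
L (Maxine): max(6, -1, 1) = 6
M (Maxine): max(2, 9, -9) = 9
J (Minnie): min(8, 6, 9) = 6
B (Maxine): max(5, 6, 6) = 6
P (Maxine): max(8, 5, 9) = 9
Q (Maxine): max(5, 1, -8) = 5
O (Minnie): min(9, 5, 6) = 5
N (Maxine): max(5, 8, -8) = 8
Root (Minnie): min(6, 8) = 6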